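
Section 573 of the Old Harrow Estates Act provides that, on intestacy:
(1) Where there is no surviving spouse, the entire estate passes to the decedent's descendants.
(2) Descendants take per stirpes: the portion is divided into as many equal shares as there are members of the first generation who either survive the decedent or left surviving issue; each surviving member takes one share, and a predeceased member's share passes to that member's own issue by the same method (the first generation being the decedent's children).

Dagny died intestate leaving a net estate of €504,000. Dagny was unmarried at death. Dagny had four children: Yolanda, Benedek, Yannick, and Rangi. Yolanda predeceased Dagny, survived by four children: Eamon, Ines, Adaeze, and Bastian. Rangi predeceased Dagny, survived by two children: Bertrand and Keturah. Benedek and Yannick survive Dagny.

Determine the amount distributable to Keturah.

The entire €504,000 passes to the descendants.
That amount (€504,000) is divided into 4 shares of €126,000: Benedek and Yannick each take €126,000; Yolanda's €126,000 share passes to Yolanda's issue; Rangi's €126,000 share passes to Rangi's issue.
Yolanda's share (€126,000) is divided into 4 shares of €31,500: Eamon, Ines, Adaeze, and Bastian each take €31,500.
Rangi's share (€126,000) is divided into 2 shares of €63,000: Bertrand and Keturah each take €63,000.

Keturah receives €63,000.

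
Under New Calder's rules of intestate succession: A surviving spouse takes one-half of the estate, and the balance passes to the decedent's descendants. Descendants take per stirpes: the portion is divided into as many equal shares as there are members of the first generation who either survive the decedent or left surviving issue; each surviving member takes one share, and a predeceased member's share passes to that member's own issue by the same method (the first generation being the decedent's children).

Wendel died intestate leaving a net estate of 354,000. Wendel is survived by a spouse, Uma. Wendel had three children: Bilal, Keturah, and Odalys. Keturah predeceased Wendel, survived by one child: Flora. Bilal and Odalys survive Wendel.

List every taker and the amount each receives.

Uma takes one-half of 354,000 = 177,000. The remaining 177,000 passes to the descendants.
The descendants' portion (177,000) is divided into 3 shares of 59,000: Bilal and Odalys each take 59,000; Keturah's 59,000 share passes to Keturah's issue.
Keturah's share (59,000) passes entirely to Flora.

Uma: 177,000; Bilal: 59,000; Flora: 59,000; Odalys: 59,000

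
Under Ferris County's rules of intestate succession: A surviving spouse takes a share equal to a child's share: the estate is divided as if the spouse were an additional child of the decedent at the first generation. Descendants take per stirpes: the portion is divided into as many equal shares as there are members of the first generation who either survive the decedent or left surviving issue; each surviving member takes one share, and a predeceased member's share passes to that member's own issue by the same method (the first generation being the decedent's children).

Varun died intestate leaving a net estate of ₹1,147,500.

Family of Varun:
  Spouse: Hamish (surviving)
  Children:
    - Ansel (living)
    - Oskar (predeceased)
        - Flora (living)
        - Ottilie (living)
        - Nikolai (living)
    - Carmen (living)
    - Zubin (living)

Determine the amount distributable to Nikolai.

Nikolai receives ₹76,500.

The spouse counts as an additional share at the children's level, so there are 5 primary shares of ₹229,500. Hamish takes one such share (₹229,500).
The children's combined portion (₹918,000) is divided into 4 shares of ₹229,500: Ansel, Carmen, and Zubin each take ₹229,500; Oskar's ₹229,500 share passes to Oskar's issue.
Oskar's share (₹229,500) is divided into 3 shares of ₹76,500: Flora, Ottilie, and Nikolai each take ₹76,500.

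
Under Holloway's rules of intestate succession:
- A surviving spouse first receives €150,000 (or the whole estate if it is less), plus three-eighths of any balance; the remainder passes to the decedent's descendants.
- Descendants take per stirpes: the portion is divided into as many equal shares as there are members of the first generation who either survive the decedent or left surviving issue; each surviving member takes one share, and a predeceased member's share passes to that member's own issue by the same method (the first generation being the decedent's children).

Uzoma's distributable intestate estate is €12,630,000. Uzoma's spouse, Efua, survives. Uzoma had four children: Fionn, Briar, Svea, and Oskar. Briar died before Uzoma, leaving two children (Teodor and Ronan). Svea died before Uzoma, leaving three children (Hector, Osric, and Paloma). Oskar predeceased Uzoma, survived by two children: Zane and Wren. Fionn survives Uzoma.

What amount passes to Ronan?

Efua first takes €150,000, leaving a balance of €12,480,000. Efua then takes three-eighths of the balance (€4,680,000), for a total of €4,830,000. The remaining €7,800,000 passes to the descendants.
The descendants' portion (€7,800,000) is divided into 4 shares of €1,950,000: Fionn takes €1,950,000; Briar's €1,950,000 share passes to Briar's issue; Svea's €1,950,000 share passes to Svea's issue; Oskar's €1,950,000 share passes to Oskar's issue.
Briar's share (€1,950,000) is divided into 2 shares of €975,000: Teodor and Ronan each take €975,000.
Svea's share (€1,950,000) is divided into 3 shares of €650,000: Hector, Osric, and Paloma each take €650,000.
Oskar's share (€1,950,000) is divided into 2 shares of €975,000: Zane and Wren each take €975,000.

Ronan receives €975,000.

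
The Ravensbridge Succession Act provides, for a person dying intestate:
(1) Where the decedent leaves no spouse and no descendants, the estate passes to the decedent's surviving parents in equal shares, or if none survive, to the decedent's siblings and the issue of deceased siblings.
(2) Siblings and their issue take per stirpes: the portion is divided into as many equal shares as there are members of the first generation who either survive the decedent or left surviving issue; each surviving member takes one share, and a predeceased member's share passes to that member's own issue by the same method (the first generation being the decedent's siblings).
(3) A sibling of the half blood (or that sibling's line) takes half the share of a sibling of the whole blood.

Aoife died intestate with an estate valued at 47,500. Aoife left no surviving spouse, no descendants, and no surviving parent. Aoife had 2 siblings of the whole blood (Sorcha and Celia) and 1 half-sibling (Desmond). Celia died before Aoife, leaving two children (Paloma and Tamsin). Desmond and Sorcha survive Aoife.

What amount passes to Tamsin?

Tamsin receives 9,500.

The entire 47,500 passes to the siblings and their issue.
Counting each half-blood sibling's line as half a unit, there are 5/2 units in 47,500, so one unit is 19,000. Whole-blood lines (Sorcha and Celia) take 19,000 each; half-blood lines (Desmond) take 9,500 each.
Celia's share (19,000) is divided into 2 shares of 9,500: Paloma and Tamsin each take 9,500.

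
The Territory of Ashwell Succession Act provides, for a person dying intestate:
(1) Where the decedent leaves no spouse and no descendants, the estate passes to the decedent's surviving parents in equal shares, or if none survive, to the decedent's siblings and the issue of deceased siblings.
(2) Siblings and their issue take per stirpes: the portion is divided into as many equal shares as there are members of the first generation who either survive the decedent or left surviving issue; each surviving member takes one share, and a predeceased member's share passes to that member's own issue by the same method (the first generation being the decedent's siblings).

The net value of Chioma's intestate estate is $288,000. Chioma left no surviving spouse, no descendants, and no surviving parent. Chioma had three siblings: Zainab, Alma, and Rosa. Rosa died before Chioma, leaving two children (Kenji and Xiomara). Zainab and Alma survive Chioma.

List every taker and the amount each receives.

Zainab: $96,000; Alma: $96,000; Kenji: $48,000; Xiomara: $48,000

The entire $288,000 passes to the siblings and their issue.
That amount ($288,000) is divided into 3 shares of $96,000: Zainab and Alma each take $96,000; Rosa's $96,000 share passes to Rosa's issue.
Rosa's share ($96,000) is divided into 2 shares of $48,000: Kenji and Xiomara each take $48,000.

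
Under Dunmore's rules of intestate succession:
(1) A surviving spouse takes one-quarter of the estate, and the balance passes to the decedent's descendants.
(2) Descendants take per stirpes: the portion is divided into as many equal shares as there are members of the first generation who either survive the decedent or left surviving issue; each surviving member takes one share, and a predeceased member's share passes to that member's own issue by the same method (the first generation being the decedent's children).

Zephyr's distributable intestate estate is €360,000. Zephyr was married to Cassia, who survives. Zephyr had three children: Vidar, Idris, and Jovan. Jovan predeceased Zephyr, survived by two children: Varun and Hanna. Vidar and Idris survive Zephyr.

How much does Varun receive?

Varun receives €45,000.

Cassia takes one-quarter of €360,000 = €90,000. The remaining €270,000 passes to the descendants.
The descendants' portion (€270,000) is divided into 3 shares of €90,000: Vidar and Idris each take €90,000; Jovan's €90,000 share passes to Jovan's issue.
Jovan's share (€90,000) is divided into 2 shares of €45,000: Varun and Hanna each take €45,000.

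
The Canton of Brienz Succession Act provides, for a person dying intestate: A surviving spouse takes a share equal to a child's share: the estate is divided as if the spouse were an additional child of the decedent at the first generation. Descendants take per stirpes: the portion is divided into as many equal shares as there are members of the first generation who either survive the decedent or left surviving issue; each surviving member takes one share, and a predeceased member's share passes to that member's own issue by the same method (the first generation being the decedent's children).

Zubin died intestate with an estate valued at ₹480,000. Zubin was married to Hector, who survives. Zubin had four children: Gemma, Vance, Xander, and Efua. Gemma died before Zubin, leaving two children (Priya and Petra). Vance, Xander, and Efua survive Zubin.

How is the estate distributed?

Hector: ₹96,000; Priya: ₹48,000; Petra: ₹48,000; Vance: ₹96,000; Xander: ₹96,000; Efua: ₹96,000

The spouse counts as an additional share at the children's level, so there are 5 primary shares of ₹96,000. Hector takes one such share (₹96,000).
The children's combined portion (₹384,000) is divided into 4 shares of ₹96,000: Vance, Xander, and Efua each take ₹96,000; Gemma's ₹96,000 share passes to Gemma's issue.
Gemma's share (₹96,000) is divided into 2 shares of ₹48,000: Priya and Petra each take ₹48,000.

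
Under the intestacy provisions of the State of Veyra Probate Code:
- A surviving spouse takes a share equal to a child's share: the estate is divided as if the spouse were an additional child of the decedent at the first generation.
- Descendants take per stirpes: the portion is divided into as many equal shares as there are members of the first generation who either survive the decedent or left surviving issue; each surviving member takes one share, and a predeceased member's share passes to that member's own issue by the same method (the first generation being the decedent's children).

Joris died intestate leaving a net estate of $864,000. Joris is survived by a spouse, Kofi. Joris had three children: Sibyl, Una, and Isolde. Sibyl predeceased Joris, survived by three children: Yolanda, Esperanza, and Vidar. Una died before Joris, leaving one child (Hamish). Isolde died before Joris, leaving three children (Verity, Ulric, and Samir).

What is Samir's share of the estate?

Samir receives $72,000.

The spouse counts as an additional share at the children's level, so there are 4 primary shares of $216,000. Kofi takes one such share ($216,000).
The children's combined portion ($648,000) is divided into 3 shares of $216,000: Sibyl's $216,000 share passes to Sibyl's issue; Una's $216,000 share passes to Una's issue; Isolde's $216,000 share passes to Isolde's issue.
Sibyl's share ($216,000) is divided into 3 shares of $72,000: Yolanda, Esperanza, and Vidar each take $72,000.
Una's share ($216,000) passes entirely to Hamish.
Isolde's share ($216,000) is divided into 3 shares of $72,000: Verity, Ulric, and Samir each take $72,000.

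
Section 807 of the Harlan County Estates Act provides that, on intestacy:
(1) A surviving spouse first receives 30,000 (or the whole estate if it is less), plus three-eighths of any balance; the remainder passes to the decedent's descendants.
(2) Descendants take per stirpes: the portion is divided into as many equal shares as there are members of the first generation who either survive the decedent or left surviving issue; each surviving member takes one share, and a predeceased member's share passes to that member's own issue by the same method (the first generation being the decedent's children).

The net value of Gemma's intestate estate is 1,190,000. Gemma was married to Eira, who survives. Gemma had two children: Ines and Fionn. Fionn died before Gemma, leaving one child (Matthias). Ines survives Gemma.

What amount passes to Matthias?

Matthias receives 362,500.

Eira first takes 30,000, leaving a balance of 1,160,000. Eira then takes three-eighths of the balance (435,000), for a total of 465,000. The remaining 725,000 passes to the descendants.
The descendants' portion (725,000) is divided into 2 shares of 362,500: Ines takes 362,500; Fionn's 362,500 share passes to Fionn's issue.
Fionn's share (362,500) passes entirely to Matthias.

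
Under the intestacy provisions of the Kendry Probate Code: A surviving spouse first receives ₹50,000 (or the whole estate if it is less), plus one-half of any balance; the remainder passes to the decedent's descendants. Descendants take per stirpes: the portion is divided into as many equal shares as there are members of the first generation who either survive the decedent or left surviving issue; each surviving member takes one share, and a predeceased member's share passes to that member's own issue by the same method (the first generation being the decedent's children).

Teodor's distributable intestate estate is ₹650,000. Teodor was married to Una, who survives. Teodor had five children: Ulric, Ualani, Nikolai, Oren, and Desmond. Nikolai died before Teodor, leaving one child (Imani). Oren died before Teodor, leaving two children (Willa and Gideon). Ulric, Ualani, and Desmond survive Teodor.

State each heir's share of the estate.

Una first takes ₹50,000, leaving a balance of ₹600,000. Una then takes one-half of the balance (₹300,000), for a total of ₹350,000. The remaining ₹300,000 passes to the descendants.
The descendants' portion (₹300,000) is divided into 5 shares of ₹60,000: Ulric, Ualani, and Desmond each take ₹60,000; Nikolai's ₹60,000 share passes to Nikolai's issue; Oren's ₹60,000 share passes to Oren's issue.
Nikolai's share (₹60,000) passes entirely to Imani.
Oren's share (₹60,000) is divided into 2 shares of ₹30,000: Willa and Gideon each take ₹30,000.

Una: ₹350,000; Ulric: ₹60,000; Ualani: ₹60,000; Imani: ₹60,000; Willa: ₹30,000; Gideon: ₹30,000; Desmond: ₹60,000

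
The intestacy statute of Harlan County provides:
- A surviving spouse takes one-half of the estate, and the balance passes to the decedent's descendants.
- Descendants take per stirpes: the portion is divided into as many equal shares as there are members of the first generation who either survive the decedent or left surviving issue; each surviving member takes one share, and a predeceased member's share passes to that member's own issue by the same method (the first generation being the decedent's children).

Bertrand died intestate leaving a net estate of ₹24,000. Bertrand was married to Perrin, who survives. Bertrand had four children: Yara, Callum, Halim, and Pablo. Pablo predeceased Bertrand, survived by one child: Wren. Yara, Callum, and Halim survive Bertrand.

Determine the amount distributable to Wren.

Perrin takes one-half of ₹24,000 = ₹12,000. The remaining ₹12,000 passes to the descendants.
The descendants' portion (₹12,000) is divided into 4 shares of ₹3,000: Yara, Callum, and Halim each take ₹3,000; Pablo's ₹3,000 share passes to Pablo's issue.
Pablo's share (₹3,000) passes entirely to Wren.

Wren receives ₹3,000.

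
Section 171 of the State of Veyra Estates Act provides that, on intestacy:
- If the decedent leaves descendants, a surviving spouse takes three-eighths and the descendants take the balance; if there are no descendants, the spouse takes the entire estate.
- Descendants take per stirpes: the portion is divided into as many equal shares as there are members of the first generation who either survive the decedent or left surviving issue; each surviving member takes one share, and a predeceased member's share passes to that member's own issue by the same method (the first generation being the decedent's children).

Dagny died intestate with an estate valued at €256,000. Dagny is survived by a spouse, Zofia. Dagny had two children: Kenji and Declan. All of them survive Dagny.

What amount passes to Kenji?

Zofia takes three-eighths of €256,000 = €96,000. The remaining €160,000 passes to the descendants.
The descendants' portion (€160,000) is divided into 2 shares of €80,000: Kenji and Declan each take €80,000.

Kenji receives €80,000.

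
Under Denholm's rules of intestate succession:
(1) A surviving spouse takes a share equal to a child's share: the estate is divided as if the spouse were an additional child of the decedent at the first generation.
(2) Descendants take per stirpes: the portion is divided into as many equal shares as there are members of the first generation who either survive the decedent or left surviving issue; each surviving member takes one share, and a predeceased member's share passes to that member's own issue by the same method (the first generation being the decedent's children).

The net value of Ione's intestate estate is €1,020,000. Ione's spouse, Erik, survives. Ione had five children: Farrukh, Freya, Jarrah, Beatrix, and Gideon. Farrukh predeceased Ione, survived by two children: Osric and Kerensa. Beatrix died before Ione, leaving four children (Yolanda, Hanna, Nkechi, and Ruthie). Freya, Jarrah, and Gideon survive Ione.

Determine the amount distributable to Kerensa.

The spouse counts as an additional share at the children's level, so there are 6 primary shares of €170,000. Erik takes one such share (€170,000).
The children's combined portion (€850,000) is divided into 5 shares of €170,000: Freya, Jarrah, and Gideon each take €170,000; Farrukh's €170,000 share passes to Farrukh's issue; Beatrix's €170,000 share passes to Beatrix's issue.
Farrukh's share (€170,000) is divided into 2 shares of €85,000: Osric and Kerensa each take €85,000.
Beatrix's share (€170,000) is divided into 4 shares of €42,500: Yolanda, Hanna, Nkechi, and Ruthie each take €42,500.

Kerensa receives €85,000.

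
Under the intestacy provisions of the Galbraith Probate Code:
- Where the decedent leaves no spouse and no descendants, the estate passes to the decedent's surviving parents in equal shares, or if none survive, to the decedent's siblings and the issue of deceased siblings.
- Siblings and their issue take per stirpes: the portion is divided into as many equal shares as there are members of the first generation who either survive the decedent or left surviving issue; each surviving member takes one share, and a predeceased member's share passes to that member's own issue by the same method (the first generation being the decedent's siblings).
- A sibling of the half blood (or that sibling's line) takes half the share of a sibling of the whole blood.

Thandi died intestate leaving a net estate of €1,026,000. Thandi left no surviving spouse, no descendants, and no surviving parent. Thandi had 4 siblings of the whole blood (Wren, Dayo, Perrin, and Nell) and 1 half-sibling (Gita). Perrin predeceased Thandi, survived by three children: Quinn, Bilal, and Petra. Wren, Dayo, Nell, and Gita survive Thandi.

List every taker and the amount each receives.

Wren: €228,000; Dayo: €228,000; Quinn: €76,000; Bilal: €76,000; Petra: €76,000; Nell: €228,000; Gita: €114,000

The entire €1,026,000 passes to the siblings and their issue.
Counting each half-blood sibling's line as half a unit, there are 9/2 units in €1,026,000, so one unit is €228,000. Whole-blood lines (Wren, Dayo, Perrin, and Nell) take €228,000 each; half-blood lines (Gita) take €114,000 each.
Perrin's share (€228,000) is divided into 3 shares of €76,000: Quinn, Bilal, and Petra each take €76,000.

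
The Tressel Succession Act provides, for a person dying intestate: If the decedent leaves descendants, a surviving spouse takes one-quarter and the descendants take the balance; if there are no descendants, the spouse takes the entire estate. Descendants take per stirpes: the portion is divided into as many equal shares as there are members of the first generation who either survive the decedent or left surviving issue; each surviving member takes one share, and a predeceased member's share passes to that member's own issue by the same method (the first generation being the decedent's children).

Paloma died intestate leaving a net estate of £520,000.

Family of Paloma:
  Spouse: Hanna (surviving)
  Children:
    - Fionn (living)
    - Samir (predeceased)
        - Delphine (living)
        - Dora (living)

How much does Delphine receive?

Delphine receives £97,500.

Hanna takes one-quarter of £520,000 = £130,000. The remaining £390,000 passes to the descendants.
The descendants' portion (£390,000) is divided into 2 shares of £195,000: Fionn takes £195,000; Samir's £195,000 share passes to Samir's issue.
Samir's share (£195,000) is divided into 2 shares of £97,500: Delphine and Dora each take £97,500.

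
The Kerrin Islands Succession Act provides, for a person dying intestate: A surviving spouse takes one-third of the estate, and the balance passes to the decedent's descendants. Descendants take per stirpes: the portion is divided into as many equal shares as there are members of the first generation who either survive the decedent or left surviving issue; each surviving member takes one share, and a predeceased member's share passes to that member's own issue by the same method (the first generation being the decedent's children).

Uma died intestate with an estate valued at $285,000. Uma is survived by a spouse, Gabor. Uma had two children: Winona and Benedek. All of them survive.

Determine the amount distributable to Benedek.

Gabor takes one-third of $285,000 = $95,000. The remaining $190,000 passes to the descendants.
The descendants' portion ($190,000) is divided into 2 shares of $95,000: Winona and Benedek each take $95,000.

Benedek receives $95,000.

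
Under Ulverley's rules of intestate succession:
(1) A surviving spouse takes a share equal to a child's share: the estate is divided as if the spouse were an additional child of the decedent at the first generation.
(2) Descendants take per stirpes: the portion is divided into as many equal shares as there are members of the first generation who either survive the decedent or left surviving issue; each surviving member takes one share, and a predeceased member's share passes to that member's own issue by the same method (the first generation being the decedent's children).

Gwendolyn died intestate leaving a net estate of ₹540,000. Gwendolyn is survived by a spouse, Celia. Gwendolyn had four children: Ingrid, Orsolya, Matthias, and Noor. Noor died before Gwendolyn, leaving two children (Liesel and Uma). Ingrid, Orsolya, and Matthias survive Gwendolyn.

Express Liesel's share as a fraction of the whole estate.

Liesel receives 1/10 of the estate.

The spouse counts as an additional share at the children's level, so there are 5 primary shares of ₹108,000. Celia takes one such share (₹108,000).
The children's combined portion (₹432,000) is divided into 4 shares of ₹108,000: Ingrid, Orsolya, and Matthias each take ₹108,000; Noor's ₹108,000 share passes to Noor's issue.
Noor's share (₹108,000) is divided into 2 shares of ₹54,000: Liesel and Uma each take ₹54,000.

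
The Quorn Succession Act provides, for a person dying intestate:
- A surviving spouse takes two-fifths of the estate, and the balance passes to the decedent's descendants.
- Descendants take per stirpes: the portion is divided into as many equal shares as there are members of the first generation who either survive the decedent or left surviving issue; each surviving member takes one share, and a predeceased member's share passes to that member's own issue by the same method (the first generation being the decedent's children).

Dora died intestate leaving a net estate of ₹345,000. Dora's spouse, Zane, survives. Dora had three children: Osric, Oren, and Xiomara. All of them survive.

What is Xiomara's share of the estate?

Zane takes two-fifths of ₹345,000 = ₹138,000. The remaining ₹207,000 passes to the descendants.
The descendants' portion (₹207,000) is divided into 3 shares of ₹69,000: Osric, Oren, and Xiomara each take ₹69,000.

Xiomara receives ₹69,000.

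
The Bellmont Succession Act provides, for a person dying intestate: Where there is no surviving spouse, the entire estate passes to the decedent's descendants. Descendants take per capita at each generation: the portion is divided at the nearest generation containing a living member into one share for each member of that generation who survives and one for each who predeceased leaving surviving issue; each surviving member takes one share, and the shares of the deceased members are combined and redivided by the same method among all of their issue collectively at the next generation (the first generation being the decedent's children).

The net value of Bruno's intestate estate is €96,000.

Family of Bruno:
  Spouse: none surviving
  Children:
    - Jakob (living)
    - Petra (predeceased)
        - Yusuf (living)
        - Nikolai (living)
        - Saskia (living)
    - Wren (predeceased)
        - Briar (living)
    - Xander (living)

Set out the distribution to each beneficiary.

Jakob: €24,000; Yusuf: €12,000; Nikolai: €12,000; Saskia: €12,000; Briar: €12,000; Xander: €24,000

The entire €96,000 passes to the descendants.
That amount (€96,000) is divided at the children's generation into 4 shares of €24,000. Jakob and Xander each take €24,000. The 2 shares of the deceased (Petra and Wren) are combined into a pool of €48,000.
That pool (€48,000) is divided at the grandchildren's generation equally among Yusuf, Nikolai, Saskia, and Briar: €12,000 each.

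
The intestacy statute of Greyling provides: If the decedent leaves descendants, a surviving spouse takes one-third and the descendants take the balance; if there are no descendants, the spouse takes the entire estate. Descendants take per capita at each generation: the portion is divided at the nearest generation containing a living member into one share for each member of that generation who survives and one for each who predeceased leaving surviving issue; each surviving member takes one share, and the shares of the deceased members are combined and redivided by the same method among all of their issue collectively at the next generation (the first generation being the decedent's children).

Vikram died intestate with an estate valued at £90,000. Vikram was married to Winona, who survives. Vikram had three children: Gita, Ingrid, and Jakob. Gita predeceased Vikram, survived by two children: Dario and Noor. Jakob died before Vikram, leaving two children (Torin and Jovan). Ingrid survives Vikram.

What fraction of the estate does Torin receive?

Torin receives 1/9 of the estate.

Winona takes one-third of £90,000 = £30,000. The remaining £60,000 passes to the descendants.
The descendants' portion (£60,000) is divided at the children's generation into 3 shares of £20,000. Ingrid takes £20,000. The 2 shares of the deceased (Gita and Jakob) are combined into a pool of £40,000.
That pool (£40,000) is divided at the grandchildren's generation equally among Dario, Noor, Torin, and Jovan: £10,000 each.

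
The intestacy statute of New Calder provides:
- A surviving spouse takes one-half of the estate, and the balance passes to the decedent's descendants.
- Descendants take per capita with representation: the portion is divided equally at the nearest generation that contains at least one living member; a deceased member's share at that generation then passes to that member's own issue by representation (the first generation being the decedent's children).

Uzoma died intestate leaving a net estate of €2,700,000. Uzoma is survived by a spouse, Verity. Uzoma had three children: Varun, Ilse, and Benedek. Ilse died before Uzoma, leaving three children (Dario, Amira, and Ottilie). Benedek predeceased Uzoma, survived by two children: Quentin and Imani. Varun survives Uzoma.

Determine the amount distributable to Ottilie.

Ottilie receives €150,000.

Verity takes one-half of €2,700,000 = €1,350,000. The remaining €1,350,000 passes to the descendants.
The descendants' portion (€1,350,000) is divided into 3 shares of €450,000: Varun takes €450,000; Ilse's €450,000 share passes to Ilse's issue; Benedek's €450,000 share passes to Benedek's issue.
Ilse's share (€450,000) is divided into 3 shares of €150,000: Dario, Amira, and Ottilie each take €150,000.
Benedek's share (€450,000) is divided into 2 shares of €225,000: Quentin and Imani each take €225,000.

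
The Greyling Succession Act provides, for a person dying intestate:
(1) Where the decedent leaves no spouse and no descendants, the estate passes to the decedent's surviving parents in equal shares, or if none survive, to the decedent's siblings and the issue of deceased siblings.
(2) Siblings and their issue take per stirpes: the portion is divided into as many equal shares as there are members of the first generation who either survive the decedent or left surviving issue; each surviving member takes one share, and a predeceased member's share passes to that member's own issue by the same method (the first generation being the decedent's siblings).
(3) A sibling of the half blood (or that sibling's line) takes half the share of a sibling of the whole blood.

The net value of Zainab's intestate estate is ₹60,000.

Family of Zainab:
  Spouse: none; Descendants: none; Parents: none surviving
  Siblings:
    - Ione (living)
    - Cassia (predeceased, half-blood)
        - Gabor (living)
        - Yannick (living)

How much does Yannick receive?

Yannick receives ₹10,000.

The entire ₹60,000 passes to the siblings and their issue.
Counting each half-blood sibling's line as half a unit, there are 3/2 units in ₹60,000, so one unit is ₹40,000. Whole-blood lines (Ione) take ₹40,000 each; half-blood lines (Cassia) take ₹20,000 each.
Cassia's share (₹20,000) is divided into 2 shares of ₹10,000: Gabor and Yannick each take ₹10,000.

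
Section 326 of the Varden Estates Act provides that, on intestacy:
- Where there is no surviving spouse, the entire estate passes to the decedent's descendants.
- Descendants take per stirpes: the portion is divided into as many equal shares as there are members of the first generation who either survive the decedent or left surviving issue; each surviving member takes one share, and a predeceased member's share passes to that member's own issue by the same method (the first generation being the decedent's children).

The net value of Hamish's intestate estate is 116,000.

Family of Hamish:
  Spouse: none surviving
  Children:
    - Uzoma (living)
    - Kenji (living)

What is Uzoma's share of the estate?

The entire 116,000 passes to the descendants.
That amount (116,000) is divided into 2 shares of 58,000: Uzoma and Kenji each take 58,000.

Uzoma receives 58,000.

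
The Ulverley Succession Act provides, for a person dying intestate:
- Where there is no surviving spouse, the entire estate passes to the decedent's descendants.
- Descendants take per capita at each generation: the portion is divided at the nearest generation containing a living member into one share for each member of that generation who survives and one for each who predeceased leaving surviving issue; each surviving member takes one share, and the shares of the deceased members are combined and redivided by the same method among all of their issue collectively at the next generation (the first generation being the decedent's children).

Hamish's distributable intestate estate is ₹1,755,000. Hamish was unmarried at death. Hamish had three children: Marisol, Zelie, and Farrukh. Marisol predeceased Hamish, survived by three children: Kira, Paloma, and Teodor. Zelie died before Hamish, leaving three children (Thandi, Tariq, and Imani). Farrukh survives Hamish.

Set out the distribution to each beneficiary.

The entire ₹1,755,000 passes to the descendants.
That amount (₹1,755,000) is divided at the children's generation into 3 shares of ₹585,000. Farrukh takes ₹585,000. The 2 shares of the deceased (Marisol and Zelie) are combined into a pool of ₹1,170,000.
That pool (₹1,170,000) is divided at the grandchildren's generation equally among Kira, Paloma, Teodor, Thandi, Tariq, and Imani: ₹195,000 each.

Kira: ₹195,000; Paloma: ₹195,000; Teodor: ₹195,000; Thandi: ₹195,000; Tariq: ₹195,000; Imani: ₹195,000; Farrukh: ₹585,000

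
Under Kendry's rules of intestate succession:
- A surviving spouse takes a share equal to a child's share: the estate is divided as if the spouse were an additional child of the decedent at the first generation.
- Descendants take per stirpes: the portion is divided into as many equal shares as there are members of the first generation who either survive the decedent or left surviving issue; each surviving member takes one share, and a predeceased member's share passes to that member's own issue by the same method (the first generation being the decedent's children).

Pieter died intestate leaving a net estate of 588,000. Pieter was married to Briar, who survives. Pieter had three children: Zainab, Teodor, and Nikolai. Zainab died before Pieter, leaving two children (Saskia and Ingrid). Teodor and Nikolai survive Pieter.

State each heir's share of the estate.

The spouse counts as an additional share at the children's level, so there are 4 primary shares of 147,000. Briar takes one such share (147,000).
The children's combined portion (441,000) is divided into 3 shares of 147,000: Teodor and Nikolai each take 147,000; Zainab's 147,000 share passes to Zainab's issue.
Zainab's share (147,000) is divided into 2 shares of 73,500: Saskia and Ingrid each take 73,500.

Briar: 147,000; Saskia: 73,500; Ingrid: 73,500; Teodor: 147,000; Nikolai: 147,000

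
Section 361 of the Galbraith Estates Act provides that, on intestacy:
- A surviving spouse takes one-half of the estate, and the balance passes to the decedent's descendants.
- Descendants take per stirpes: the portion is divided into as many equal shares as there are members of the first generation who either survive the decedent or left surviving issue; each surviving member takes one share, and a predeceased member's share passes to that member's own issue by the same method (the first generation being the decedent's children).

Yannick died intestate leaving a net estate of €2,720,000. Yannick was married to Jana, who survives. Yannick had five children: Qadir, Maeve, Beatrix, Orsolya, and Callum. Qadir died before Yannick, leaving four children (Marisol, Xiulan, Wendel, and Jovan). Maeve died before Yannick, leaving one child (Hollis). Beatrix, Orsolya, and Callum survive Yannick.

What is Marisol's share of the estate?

Marisol receives €68,000.

Jana takes one-half of €2,720,000 = €1,360,000. The remaining €1,360,000 passes to the descendants.
The descendants' portion (€1,360,000) is divided into 5 shares of €272,000: Beatrix, Orsolya, and Callum each take €272,000; Qadir's €272,000 share passes to Qadir's issue; Maeve's €272,000 share passes to Maeve's issue.
Qadir's share (€272,000) is divided into 4 shares of €68,000: Marisol, Xiulan, Wendel, and Jovan each take €68,000.
Maeve's share (€272,000) passes entirely to Hollis.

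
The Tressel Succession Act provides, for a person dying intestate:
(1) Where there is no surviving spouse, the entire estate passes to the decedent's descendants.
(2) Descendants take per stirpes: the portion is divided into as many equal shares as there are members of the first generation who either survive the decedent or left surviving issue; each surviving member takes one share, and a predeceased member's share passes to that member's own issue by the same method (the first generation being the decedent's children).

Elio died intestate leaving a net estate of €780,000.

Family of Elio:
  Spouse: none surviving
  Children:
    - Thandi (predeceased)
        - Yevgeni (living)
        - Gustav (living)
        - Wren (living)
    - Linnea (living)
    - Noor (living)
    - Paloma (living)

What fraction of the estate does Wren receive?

Wren receives 1/12 of the estate.

The entire €780,000 passes to the descendants.
That amount (€780,000) is divided into 4 shares of €195,000: Linnea, Noor, and Paloma each take €195,000; Thandi's €195,000 share passes to Thandi's issue.
Thandi's share (€195,000) is divided into 3 shares of €65,000: Yevgeni, Gustav, and Wren each take €65,000.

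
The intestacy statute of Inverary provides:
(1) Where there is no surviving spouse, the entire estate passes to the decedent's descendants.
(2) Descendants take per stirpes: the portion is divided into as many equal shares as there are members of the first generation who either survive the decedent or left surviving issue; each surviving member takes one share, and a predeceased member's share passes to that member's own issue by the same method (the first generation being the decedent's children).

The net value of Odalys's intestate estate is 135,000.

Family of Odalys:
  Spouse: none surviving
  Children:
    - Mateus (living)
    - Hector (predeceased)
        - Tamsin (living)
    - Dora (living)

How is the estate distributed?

Mateus: 45,000; Tamsin: 45,000; Dora: 45,000

The entire 135,000 passes to the descendants.
That amount (135,000) is divided into 3 shares of 45,000: Mateus and Dora each take 45,000; Hector's 45,000 share passes to Hector's issue.
Hector's share (45,000) passes entirely to Tamsin.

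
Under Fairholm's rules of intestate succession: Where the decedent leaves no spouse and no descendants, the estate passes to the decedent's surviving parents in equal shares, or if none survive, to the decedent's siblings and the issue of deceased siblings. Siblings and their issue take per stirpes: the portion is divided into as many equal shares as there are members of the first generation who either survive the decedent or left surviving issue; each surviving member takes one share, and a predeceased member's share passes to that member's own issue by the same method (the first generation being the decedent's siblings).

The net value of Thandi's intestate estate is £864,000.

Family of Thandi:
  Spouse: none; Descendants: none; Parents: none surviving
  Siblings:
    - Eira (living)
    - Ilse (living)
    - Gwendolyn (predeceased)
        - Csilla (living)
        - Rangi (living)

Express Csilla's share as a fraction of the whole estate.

Csilla receives 1/6 of the estate.

The entire £864,000 passes to the siblings and their issue.
That amount (£864,000) is divided into 3 shares of £288,000: Eira and Ilse each take £288,000; Gwendolyn's £288,000 share passes to Gwendolyn's issue.
Gwendolyn's share (£288,000) is divided into 2 shares of £144,000: Csilla and Rangi each take £144,000.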